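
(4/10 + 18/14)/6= 59/210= 0.28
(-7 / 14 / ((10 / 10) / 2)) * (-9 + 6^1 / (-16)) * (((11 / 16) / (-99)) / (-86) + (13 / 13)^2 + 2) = 928825 / 33024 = 28.13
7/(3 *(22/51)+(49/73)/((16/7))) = 138992/31527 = 4.41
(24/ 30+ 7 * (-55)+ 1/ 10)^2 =14753281/ 100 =147532.81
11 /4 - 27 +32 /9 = -745 /36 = -20.69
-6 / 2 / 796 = -3 / 796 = -0.00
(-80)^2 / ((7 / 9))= 8228.57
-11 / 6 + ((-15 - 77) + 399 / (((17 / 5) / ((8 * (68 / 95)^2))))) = 220691 / 570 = 387.18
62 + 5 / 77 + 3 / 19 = 91032 / 1463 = 62.22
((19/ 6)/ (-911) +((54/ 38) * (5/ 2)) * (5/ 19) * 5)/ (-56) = -1152127/ 13812582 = -0.08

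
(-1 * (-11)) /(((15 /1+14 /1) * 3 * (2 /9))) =33 /58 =0.57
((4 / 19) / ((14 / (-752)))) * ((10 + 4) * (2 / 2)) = -3008 / 19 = -158.32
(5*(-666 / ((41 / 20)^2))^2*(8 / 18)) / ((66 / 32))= 841113600000 / 31083371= 27059.92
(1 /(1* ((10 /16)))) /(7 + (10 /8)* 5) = 0.12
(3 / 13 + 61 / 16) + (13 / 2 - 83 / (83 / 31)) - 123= -29839 / 208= -143.46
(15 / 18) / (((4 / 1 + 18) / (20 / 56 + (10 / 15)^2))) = 505 / 16632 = 0.03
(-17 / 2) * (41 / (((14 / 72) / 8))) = -14338.29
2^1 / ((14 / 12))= 12 / 7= 1.71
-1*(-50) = 50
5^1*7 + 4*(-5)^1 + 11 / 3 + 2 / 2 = 59 / 3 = 19.67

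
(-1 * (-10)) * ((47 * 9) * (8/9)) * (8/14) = 15040/7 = 2148.57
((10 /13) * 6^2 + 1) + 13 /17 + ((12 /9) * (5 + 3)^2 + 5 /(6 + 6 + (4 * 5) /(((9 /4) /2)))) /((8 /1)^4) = 21453820043 /727793664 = 29.48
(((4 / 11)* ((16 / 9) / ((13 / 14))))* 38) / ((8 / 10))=33.07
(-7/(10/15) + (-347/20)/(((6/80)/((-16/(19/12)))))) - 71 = 85735/38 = 2256.18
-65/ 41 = -1.59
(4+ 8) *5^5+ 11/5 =187511/5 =37502.20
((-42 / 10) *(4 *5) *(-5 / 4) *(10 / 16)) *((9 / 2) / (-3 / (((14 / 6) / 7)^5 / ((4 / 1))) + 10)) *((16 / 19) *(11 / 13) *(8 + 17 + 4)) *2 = -4.20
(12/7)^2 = 2.94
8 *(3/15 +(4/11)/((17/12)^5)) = 164760536/78092135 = 2.11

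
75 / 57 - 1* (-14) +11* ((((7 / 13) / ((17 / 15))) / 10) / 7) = 129249 / 8398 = 15.39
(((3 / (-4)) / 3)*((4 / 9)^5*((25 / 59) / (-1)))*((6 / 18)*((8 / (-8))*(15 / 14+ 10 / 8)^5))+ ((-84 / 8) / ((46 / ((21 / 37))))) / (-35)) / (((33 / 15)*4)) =-56179627671691 / 13154921046296568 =-0.00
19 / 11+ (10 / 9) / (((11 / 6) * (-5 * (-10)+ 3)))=3041 / 1749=1.74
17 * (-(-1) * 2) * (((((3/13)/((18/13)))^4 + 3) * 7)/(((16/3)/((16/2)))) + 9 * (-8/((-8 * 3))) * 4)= 639047/432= 1479.28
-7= -7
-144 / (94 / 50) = -3600 / 47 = -76.60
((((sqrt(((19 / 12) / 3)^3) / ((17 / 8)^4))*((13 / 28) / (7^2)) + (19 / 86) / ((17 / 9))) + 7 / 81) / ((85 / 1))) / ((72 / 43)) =169936*sqrt(19) / 591718305465 + 4817 / 3370896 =0.00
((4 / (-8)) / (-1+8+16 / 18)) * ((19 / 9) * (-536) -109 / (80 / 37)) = 851017 / 11360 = 74.91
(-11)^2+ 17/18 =121.94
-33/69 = -0.48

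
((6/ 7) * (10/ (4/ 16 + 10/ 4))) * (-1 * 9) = -2160/ 77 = -28.05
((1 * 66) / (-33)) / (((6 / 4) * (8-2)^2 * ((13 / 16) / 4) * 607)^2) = -2048 / 45393285249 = -0.00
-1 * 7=-7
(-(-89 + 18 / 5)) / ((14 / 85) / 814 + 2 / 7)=20680891 / 69239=298.69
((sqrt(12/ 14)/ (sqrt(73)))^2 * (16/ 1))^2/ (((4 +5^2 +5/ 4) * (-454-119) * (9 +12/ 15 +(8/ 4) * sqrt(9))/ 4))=-245760/ 476746627049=-0.00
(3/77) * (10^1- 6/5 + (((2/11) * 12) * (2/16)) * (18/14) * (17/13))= 139017/385385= 0.36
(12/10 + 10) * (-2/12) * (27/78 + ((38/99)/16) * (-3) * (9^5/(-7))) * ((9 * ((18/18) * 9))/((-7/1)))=13120.96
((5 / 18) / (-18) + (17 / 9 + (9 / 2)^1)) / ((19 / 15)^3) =258125 / 82308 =3.14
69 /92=3 /4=0.75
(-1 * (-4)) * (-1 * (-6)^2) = -144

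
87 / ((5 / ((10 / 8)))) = 87 / 4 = 21.75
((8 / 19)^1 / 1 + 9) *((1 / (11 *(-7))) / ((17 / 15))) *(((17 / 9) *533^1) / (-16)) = 477035 / 70224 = 6.79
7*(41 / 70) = 41 / 10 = 4.10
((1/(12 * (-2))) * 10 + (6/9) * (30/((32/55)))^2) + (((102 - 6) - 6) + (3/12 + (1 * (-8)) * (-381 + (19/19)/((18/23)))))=4900.07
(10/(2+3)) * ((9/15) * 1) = 6/5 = 1.20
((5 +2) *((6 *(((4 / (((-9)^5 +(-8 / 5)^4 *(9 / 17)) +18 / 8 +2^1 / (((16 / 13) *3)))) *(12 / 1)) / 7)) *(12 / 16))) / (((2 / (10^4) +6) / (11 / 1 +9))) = -5508000000000 / 451692007568389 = -0.01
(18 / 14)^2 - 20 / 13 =73 / 637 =0.11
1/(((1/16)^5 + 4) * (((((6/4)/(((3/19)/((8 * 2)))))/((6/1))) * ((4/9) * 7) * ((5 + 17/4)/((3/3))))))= 7077888/20640174905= 0.00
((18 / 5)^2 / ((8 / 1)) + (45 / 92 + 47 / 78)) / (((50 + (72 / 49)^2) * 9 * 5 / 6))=584016839 / 84251173500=0.01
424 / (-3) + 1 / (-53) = -22475 / 159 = -141.35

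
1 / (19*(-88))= -1 / 1672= -0.00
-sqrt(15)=-3.87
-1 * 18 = -18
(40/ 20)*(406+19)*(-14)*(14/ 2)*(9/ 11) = -749700/ 11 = -68154.55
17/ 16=1.06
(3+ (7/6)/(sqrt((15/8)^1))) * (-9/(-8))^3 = 567 * sqrt(30)/2560+ 2187/512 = 5.48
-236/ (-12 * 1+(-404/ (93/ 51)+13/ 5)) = 36580/ 35797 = 1.02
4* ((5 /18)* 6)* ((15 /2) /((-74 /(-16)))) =10.81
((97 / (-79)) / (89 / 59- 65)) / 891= 5723 / 263677194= 0.00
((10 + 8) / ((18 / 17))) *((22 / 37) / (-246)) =-187 / 4551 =-0.04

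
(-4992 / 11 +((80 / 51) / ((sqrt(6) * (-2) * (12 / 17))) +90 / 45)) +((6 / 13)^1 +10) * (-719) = -1140234 / 143 - 5 * sqrt(6) / 27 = -7974.12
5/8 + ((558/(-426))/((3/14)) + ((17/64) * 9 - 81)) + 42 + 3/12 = -190153/4544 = -41.85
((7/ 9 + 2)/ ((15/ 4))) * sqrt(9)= 20/ 9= 2.22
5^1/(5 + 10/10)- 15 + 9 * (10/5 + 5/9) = 53/6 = 8.83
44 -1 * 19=25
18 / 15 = 6 / 5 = 1.20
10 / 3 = 3.33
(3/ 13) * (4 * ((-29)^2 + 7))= 10176/ 13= 782.77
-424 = -424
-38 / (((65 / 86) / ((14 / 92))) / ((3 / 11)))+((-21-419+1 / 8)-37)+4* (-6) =-66169627 / 131560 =-502.96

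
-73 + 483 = 410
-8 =-8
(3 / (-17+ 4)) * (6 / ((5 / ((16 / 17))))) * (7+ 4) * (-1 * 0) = 0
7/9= 0.78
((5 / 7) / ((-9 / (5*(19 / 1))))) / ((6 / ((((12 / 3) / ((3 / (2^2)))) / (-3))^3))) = 972800 / 137781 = 7.06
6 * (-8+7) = -6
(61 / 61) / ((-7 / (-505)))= 505 / 7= 72.14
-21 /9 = -7 /3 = -2.33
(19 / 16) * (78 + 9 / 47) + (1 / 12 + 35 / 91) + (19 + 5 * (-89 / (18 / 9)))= -3231349 / 29328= -110.18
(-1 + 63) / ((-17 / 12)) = -744 / 17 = -43.76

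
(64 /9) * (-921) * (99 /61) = -648384 /61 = -10629.25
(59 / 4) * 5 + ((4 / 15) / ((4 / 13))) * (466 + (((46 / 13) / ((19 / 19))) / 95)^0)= 28709 / 60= 478.48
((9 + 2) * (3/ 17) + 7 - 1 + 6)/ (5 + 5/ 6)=1422/ 595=2.39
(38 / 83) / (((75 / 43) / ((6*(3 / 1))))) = 9804 / 2075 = 4.72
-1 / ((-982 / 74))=37 / 491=0.08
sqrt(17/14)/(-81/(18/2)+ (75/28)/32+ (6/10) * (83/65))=-20800 * sqrt(238)/2373321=-0.14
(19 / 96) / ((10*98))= 19 / 94080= 0.00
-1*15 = -15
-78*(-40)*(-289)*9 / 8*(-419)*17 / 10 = 722549997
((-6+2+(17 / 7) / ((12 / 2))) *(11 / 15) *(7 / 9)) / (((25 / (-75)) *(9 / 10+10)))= 1661 / 2943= 0.56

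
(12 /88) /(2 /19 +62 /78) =2223 /14674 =0.15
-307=-307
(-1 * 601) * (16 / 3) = -9616 / 3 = -3205.33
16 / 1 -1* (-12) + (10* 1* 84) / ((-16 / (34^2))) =-60662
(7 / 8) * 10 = 35 / 4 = 8.75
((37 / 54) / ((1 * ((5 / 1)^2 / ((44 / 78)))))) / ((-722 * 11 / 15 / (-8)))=148 / 633555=0.00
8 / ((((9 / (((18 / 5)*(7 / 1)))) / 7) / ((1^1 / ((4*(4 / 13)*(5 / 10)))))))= 1274 / 5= 254.80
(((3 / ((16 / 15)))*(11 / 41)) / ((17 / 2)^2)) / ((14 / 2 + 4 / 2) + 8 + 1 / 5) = 2475 / 4076056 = 0.00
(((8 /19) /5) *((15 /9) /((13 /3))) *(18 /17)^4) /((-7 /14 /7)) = -11757312 /20629687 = -0.57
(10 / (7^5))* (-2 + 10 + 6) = 0.01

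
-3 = -3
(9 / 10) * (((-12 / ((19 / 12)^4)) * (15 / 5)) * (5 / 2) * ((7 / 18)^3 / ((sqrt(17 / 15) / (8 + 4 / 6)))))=-856128 * sqrt(255) / 2215457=-6.17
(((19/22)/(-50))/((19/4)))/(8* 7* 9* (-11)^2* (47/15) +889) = -1/52792355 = -0.00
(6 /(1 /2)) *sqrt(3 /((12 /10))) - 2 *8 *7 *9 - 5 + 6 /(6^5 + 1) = -7878095 /7777 + 6 *sqrt(10) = -994.03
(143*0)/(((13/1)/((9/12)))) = 0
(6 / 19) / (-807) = -2 / 5111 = -0.00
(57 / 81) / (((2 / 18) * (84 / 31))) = 589 / 252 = 2.34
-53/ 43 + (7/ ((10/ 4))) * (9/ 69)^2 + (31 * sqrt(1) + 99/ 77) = 24760741/ 796145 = 31.10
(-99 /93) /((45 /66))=-242 /155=-1.56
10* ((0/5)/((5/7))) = 0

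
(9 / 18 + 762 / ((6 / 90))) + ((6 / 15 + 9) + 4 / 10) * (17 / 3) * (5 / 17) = 68681 / 6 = 11446.83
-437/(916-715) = -437/201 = -2.17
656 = 656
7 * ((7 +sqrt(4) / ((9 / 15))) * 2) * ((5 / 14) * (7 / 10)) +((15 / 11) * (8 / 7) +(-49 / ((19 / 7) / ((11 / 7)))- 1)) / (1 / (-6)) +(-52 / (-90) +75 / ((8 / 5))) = 131922449 / 526680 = 250.48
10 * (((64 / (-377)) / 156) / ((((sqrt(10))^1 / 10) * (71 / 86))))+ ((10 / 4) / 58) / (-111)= -13760 * sqrt(10) / 1043913 - 5 / 12876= -0.04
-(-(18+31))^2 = -2401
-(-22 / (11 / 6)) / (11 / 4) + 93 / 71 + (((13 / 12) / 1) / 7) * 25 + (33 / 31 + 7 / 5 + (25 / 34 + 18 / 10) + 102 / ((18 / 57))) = 58349778733 / 172866540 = 337.54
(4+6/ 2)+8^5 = 32775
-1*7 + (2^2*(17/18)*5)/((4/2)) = 22/9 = 2.44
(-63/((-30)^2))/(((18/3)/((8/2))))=-7/150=-0.05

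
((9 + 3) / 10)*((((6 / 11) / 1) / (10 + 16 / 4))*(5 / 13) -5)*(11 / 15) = -4.39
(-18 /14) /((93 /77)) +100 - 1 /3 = 9170 /93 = 98.60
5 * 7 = 35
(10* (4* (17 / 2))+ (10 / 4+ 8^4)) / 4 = 8877 / 8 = 1109.62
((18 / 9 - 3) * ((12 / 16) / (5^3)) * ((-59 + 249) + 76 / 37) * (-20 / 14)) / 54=3553 / 116550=0.03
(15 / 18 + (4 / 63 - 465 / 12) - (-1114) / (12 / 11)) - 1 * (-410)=351115 / 252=1393.31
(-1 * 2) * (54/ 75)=-36/ 25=-1.44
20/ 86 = 10/ 43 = 0.23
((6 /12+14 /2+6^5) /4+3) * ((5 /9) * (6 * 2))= 25985 /2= 12992.50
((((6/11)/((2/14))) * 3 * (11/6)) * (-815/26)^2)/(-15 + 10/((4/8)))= 2789745/676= 4126.84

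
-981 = -981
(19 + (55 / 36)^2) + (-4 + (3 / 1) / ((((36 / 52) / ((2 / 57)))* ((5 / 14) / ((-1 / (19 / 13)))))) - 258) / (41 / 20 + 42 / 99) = -64692160439 / 764008848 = -84.67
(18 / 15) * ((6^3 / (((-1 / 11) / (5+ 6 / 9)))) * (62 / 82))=-2504304 / 205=-12216.12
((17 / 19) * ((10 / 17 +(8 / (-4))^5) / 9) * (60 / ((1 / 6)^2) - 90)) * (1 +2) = -368460 / 19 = -19392.63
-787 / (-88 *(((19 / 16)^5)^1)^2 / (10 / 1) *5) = 216328912764928 / 67441728835811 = 3.21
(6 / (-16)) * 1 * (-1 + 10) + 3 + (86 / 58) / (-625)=-54719 / 145000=-0.38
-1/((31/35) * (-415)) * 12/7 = 12/2573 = 0.00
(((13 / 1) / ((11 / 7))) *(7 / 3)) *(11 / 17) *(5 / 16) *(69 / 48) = 73255 / 13056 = 5.61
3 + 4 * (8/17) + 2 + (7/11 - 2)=1032/187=5.52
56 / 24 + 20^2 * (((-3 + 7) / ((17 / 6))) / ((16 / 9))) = 319.98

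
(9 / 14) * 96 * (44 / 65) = 41.78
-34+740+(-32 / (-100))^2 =441314 / 625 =706.10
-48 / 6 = -8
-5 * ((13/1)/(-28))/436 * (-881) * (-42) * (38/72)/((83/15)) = 5440175/289504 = 18.79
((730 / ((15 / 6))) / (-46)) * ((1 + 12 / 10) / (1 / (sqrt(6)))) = -34.21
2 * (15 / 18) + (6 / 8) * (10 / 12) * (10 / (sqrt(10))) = 5 / 3 + 5 * sqrt(10) / 8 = 3.64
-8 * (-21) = 168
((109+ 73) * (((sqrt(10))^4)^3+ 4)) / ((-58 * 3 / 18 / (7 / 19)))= -3822015288 / 551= -6936506.87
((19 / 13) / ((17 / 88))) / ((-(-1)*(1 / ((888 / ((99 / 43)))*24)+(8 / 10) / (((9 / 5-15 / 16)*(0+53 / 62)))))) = 622603255296 / 89301206839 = 6.97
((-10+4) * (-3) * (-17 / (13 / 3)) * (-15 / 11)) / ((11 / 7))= 96390 / 1573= 61.28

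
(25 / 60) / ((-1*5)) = -1 / 12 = -0.08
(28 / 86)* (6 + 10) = 224 / 43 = 5.21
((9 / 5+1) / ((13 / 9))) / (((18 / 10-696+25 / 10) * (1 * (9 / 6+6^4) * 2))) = -84 / 77781665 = -0.00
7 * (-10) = -70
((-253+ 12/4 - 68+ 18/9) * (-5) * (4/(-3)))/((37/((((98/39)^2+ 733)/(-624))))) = 444176315/6584409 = 67.46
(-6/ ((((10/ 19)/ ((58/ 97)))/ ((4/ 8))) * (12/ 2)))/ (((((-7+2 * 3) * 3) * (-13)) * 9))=-551/ 340470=-0.00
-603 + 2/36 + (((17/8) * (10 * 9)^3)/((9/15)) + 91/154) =255545992/99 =2581272.65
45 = 45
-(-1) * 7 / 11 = 7 / 11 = 0.64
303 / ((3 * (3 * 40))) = 101 / 120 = 0.84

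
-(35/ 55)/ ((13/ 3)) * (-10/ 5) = 42/ 143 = 0.29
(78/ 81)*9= 26/ 3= 8.67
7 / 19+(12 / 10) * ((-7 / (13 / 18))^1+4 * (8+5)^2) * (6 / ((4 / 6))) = 8887667 / 1235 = 7196.49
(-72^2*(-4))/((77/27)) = 559872/77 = 7271.06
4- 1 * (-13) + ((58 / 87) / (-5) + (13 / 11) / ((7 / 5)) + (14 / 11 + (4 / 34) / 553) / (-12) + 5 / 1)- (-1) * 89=5245981 / 47005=111.60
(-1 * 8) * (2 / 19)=-16 / 19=-0.84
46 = 46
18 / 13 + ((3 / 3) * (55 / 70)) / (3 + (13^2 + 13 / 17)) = 67505 / 48594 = 1.39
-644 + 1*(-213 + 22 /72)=-30841 /36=-856.69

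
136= 136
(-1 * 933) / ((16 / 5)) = -4665 / 16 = -291.56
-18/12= -3/2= -1.50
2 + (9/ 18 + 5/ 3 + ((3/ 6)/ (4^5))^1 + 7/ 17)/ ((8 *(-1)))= 1401805/ 835584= 1.68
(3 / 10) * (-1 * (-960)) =288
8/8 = 1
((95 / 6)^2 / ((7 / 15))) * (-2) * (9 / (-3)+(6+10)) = -13967.26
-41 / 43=-0.95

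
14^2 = 196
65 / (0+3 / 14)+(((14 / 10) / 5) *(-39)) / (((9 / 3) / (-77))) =43771 / 75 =583.61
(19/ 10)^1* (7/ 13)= 133/ 130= 1.02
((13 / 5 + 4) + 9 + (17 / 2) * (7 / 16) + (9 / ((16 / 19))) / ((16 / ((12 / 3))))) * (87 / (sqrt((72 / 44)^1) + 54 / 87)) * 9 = -1757680749 / 205760 + 1544628537 * sqrt(22) / 411520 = 9062.96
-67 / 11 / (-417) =67 / 4587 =0.01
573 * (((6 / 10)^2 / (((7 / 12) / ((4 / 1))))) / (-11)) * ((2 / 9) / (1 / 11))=-55008 / 175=-314.33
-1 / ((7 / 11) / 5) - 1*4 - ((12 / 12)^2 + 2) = -104 / 7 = -14.86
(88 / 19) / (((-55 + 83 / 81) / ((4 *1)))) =-7128 / 20767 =-0.34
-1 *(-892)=892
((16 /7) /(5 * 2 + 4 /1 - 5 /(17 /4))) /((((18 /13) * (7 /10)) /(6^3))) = 212160 /5341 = 39.72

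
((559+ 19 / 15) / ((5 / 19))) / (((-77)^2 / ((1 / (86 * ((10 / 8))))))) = 29032 / 8691375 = 0.00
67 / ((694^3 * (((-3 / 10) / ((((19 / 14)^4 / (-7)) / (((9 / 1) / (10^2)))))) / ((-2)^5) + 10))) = 2182876750 / 108882279568603753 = 0.00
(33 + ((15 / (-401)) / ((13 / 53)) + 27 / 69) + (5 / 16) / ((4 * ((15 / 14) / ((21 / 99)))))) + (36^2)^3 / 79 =826830070036155109 / 30007362528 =27554240.04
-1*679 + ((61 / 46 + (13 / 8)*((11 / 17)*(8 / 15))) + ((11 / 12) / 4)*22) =-31533593 / 46920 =-672.07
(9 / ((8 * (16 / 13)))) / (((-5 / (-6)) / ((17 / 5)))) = 5967 / 1600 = 3.73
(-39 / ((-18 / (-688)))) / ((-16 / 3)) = 559 / 2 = 279.50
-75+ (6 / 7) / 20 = -5247 / 70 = -74.96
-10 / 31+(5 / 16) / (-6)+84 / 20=56921 / 14880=3.83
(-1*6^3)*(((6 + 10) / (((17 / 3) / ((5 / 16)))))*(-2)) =6480 / 17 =381.18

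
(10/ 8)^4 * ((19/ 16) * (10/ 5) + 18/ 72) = 13125/ 2048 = 6.41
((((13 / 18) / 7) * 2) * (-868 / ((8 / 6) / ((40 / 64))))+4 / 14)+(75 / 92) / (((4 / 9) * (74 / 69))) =-2037911 / 24864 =-81.96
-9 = -9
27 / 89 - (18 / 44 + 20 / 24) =-2758 / 2937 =-0.94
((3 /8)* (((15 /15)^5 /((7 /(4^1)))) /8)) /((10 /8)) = 3 /140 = 0.02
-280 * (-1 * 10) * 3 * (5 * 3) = 126000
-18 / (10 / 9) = -81 / 5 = -16.20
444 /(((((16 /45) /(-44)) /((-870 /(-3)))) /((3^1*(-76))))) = 3632963400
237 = 237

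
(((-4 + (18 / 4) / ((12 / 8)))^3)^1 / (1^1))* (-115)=115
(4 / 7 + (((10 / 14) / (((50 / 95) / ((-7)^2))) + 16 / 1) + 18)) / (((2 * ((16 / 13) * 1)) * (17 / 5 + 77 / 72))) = 827775 / 90104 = 9.19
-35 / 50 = -0.70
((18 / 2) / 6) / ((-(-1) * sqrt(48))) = sqrt(3) / 8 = 0.22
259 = 259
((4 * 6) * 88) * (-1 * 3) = -6336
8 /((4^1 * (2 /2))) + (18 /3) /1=8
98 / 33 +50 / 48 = 353 / 88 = 4.01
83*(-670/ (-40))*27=150147/ 4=37536.75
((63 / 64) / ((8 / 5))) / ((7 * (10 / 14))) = 63 / 512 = 0.12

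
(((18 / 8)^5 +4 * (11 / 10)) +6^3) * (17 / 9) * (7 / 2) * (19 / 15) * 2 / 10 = 3218969873 / 6912000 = 465.71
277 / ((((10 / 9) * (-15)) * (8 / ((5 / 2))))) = -831 / 160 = -5.19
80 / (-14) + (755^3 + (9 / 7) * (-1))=430368868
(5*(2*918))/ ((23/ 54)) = 495720/ 23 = 21553.04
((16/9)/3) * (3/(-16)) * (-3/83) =1/249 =0.00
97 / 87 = 1.11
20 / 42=10 / 21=0.48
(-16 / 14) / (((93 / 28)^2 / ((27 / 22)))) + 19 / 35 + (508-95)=152957614 / 369985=413.42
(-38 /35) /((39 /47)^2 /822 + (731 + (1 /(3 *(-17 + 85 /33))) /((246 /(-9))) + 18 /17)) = -3772017712 /2543344260665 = -0.00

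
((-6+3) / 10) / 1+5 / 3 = 41 / 30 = 1.37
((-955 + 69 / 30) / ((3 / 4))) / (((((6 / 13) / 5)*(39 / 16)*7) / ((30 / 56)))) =-27220 / 63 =-432.06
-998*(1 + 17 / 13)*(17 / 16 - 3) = 232035 / 52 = 4462.21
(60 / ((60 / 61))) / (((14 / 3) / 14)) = 183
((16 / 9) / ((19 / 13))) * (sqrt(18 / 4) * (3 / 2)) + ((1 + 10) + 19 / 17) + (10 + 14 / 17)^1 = 52 * sqrt(2) / 19 + 390 / 17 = 26.81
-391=-391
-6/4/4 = -3/8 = -0.38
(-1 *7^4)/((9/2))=-4802/9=-533.56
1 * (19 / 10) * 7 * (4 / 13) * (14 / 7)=532 / 65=8.18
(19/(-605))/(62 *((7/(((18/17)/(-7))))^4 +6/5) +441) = -997272/9030210232391051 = -0.00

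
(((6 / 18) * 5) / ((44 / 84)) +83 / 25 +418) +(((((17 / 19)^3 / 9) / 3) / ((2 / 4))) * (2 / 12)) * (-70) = 64762606052 / 152784225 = 423.88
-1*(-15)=15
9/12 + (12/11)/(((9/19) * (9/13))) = 4.08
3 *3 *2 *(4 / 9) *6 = 48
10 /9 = 1.11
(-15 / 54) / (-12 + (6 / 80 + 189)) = -100 / 63747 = -0.00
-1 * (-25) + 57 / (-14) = 293 / 14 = 20.93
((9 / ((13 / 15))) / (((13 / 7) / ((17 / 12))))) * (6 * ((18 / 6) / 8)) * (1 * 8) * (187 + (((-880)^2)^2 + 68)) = 28902317887489725 / 338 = 85509816235176.70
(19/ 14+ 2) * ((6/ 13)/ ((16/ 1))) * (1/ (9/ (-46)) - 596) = -127135/ 2184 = -58.21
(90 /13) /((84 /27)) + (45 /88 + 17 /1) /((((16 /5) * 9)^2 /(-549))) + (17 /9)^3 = -3924508771 /1494484992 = -2.63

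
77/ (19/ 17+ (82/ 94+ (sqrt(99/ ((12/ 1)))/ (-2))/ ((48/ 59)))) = 342.63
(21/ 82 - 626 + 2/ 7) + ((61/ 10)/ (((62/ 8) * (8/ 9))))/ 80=-8903364837/ 14235200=-625.45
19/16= 1.19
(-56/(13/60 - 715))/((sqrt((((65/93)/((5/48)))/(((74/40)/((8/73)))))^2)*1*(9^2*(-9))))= -586117/2167680528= -0.00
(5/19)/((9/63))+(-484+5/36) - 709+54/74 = -30123841/25308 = -1190.29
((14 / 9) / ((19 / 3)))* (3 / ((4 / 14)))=49 / 19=2.58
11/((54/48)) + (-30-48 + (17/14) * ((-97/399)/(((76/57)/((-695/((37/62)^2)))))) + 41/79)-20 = 624113289059/1812394458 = 344.36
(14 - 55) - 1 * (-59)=18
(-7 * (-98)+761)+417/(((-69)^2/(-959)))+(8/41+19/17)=1364.32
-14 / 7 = -2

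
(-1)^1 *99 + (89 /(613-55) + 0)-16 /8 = -56269 /558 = -100.84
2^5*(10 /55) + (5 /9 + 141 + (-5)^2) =17065 /99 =172.37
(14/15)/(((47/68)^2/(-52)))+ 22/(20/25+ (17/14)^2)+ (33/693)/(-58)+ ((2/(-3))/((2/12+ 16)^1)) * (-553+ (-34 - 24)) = -64693801691947/969557469510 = -66.73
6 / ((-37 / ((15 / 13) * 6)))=-540 / 481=-1.12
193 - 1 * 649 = -456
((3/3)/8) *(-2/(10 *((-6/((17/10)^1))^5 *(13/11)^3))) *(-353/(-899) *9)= 0.00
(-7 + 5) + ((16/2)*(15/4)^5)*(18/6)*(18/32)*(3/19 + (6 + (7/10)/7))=4875487477/77824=62647.61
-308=-308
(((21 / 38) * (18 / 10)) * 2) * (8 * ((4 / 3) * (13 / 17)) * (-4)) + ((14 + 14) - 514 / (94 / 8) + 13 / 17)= -6064159 / 75905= -79.89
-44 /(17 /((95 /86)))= -2090 /731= -2.86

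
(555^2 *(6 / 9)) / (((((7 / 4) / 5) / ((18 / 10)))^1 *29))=7392600 / 203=36416.75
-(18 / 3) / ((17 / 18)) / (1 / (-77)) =8316 / 17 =489.18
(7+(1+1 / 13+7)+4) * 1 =248 / 13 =19.08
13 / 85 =0.15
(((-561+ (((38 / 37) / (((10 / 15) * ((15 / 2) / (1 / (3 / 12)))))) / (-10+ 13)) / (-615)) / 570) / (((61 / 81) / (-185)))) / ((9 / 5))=134.32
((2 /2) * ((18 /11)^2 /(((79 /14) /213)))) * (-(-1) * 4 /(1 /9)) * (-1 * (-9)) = 313038432 /9559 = 32748.03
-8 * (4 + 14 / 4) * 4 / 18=-40 / 3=-13.33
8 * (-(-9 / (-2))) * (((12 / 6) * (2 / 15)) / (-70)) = 24 / 175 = 0.14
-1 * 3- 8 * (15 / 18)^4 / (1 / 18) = -652 / 9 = -72.44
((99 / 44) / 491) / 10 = 9 / 19640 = 0.00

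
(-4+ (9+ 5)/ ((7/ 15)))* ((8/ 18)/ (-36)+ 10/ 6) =3484/ 81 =43.01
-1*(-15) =15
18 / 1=18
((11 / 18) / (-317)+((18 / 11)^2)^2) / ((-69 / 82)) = -24552112205 / 2882183337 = -8.52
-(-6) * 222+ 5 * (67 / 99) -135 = 1200.38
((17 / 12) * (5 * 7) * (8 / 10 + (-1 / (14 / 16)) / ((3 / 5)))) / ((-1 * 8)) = 493 / 72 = 6.85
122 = 122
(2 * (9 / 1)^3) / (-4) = -729 / 2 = -364.50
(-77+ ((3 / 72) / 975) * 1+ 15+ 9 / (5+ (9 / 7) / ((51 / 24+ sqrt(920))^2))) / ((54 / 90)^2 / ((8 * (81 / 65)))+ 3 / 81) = -17782025504002313757 / 21606513799740935+ 21319925760 * sqrt(230) / 332407904611399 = -822.99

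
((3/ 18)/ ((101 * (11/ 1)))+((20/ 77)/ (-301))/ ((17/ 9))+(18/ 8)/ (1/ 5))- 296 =-284.75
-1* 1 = -1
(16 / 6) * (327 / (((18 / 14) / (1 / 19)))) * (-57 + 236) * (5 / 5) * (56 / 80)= 3824156 / 855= 4472.70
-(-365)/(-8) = -365/8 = -45.62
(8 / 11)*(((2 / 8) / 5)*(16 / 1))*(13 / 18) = 0.42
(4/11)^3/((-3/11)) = -64/363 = -0.18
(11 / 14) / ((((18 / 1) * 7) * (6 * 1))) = 11 / 10584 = 0.00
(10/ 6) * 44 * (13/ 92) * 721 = 515515/ 69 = 7471.23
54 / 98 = 27 / 49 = 0.55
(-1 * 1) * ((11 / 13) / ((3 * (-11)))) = 1 / 39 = 0.03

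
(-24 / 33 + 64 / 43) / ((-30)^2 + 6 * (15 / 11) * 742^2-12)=15 / 88795946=0.00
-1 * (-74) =74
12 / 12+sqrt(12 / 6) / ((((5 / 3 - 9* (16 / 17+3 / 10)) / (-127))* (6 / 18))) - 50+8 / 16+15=-67 / 2+194310* sqrt(2) / 4847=23.19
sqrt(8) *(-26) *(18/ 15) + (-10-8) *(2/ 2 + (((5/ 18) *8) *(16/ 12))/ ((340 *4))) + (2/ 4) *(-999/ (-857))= -312 *sqrt(2)/ 5-1525931/ 87414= -105.70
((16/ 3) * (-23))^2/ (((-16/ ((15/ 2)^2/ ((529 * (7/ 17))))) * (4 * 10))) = -85/ 14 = -6.07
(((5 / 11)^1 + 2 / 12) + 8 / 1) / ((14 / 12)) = 569 / 77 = 7.39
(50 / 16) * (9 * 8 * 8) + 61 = 1861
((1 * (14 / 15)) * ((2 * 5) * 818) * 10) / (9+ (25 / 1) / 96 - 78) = -7329280 / 6599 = -1110.67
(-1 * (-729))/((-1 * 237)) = -243/79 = -3.08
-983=-983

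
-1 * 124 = -124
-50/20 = -5/2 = -2.50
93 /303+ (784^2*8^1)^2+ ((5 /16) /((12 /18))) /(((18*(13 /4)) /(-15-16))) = 1523877961160199785 /63024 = 24179327893504.06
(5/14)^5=3125/537824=0.01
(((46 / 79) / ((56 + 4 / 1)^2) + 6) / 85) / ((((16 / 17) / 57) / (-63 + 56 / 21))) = -2934233897 / 11376000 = -257.93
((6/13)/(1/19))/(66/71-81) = -2698/24635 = -0.11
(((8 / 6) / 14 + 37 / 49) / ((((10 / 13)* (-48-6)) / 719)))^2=54604005625 / 252047376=216.64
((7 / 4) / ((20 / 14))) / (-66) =-49 / 2640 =-0.02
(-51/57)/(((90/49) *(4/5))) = -833/1368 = -0.61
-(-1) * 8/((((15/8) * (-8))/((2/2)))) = -8/15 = -0.53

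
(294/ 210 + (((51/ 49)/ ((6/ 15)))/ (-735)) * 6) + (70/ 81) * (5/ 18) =14167283/ 8751645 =1.62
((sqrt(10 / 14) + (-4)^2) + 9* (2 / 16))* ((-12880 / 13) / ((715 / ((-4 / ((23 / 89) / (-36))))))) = -13875.32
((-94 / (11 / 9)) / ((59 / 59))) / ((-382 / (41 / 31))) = 17343 / 65131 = 0.27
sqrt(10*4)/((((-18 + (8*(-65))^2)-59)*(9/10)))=20*sqrt(10)/2432907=0.00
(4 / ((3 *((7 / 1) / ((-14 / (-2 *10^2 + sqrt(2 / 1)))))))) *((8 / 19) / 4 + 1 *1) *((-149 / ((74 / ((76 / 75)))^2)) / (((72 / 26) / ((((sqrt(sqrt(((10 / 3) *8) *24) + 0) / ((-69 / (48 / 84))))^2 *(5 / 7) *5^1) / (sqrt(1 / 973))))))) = -150745088 *sqrt(9730) / 517357809236079- 37686272 *sqrt(4865) / 12933945230901975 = -0.00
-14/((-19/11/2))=16.21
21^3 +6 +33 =9300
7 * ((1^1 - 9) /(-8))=7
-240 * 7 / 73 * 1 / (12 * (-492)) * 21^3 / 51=36015 / 50881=0.71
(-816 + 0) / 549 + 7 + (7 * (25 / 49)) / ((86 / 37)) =776693 / 110166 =7.05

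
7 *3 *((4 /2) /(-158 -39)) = -42 /197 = -0.21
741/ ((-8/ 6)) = -2223/ 4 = -555.75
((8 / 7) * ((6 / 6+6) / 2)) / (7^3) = 4 / 343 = 0.01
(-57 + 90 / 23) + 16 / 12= -3571 / 69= -51.75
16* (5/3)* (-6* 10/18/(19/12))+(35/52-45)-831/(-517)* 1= -151491761/1532388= -98.86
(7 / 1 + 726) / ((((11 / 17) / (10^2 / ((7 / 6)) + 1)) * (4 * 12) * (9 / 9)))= 2046.49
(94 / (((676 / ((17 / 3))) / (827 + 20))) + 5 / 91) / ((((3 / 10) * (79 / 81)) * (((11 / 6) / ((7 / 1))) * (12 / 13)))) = 9435.90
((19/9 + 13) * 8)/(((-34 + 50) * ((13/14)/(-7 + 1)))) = -1904/39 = -48.82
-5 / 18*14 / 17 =-35 / 153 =-0.23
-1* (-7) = 7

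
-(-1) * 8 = 8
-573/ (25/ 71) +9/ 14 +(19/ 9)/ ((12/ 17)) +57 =-29610373/ 18900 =-1566.69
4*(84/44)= 84/11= 7.64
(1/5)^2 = 0.04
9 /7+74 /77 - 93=-6988 /77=-90.75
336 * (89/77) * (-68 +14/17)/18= -813104/561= -1449.38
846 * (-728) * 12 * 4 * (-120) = 3547514880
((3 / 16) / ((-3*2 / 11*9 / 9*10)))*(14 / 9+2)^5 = -5767168 / 295245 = -19.53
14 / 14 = 1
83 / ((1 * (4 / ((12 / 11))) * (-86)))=-0.26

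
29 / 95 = 0.31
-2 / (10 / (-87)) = 87 / 5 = 17.40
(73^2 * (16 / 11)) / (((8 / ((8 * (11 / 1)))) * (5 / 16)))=272844.80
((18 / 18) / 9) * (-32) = -32 / 9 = -3.56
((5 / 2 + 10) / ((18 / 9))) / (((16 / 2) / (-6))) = -75 / 16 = -4.69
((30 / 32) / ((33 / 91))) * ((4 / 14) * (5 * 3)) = 975 / 88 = 11.08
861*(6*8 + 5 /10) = 83517 /2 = 41758.50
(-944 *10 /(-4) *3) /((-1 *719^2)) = -7080 /516961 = -0.01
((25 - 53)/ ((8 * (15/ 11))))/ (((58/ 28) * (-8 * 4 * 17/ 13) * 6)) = 0.00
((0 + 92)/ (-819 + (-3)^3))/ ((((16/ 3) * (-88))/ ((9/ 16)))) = 69/ 529408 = 0.00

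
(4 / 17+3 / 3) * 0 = 0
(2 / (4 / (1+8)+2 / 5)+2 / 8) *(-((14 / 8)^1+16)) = -14129 / 304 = -46.48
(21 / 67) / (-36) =-7 / 804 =-0.01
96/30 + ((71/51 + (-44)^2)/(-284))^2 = 52170696341/1048931280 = 49.74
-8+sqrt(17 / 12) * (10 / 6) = -8+5 * sqrt(51) / 18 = -6.02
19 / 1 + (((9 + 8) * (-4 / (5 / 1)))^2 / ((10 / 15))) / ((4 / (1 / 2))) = 1342 / 25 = 53.68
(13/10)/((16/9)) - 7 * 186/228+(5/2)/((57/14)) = -39811/9120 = -4.37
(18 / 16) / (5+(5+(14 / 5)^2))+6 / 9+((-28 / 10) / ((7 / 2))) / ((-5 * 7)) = 1409741 / 1873200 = 0.75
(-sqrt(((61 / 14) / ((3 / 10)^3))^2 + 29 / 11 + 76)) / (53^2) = -sqrt(112900135315) / 5839911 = -0.06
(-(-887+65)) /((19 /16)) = 13152 /19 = 692.21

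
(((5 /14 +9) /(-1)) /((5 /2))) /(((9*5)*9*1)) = -131 /14175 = -0.01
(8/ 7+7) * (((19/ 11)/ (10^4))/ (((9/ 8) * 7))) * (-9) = -1083/ 673750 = -0.00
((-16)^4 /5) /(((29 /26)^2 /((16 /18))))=354418688 /37845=9365.01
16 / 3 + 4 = 28 / 3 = 9.33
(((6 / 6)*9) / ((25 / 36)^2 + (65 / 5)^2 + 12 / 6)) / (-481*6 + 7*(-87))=-3888 / 258910765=-0.00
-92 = -92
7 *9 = 63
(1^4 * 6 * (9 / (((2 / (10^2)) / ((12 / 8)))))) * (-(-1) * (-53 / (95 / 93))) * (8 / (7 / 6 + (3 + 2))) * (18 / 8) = -431188920 / 703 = -613355.50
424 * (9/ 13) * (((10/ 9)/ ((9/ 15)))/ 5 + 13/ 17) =220904/ 663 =333.19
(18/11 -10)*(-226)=20792/11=1890.18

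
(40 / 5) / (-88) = -1 / 11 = -0.09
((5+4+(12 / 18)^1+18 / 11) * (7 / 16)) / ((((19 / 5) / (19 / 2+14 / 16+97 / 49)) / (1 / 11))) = 9032195 / 6179712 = 1.46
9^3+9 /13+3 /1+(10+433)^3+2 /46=25994772881 /299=86939039.74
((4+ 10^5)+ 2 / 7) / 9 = 700030 / 63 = 11111.59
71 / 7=10.14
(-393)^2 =154449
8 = 8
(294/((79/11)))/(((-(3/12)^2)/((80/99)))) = -125440/237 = -529.28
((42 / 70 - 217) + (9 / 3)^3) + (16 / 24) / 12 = -17041 / 90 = -189.34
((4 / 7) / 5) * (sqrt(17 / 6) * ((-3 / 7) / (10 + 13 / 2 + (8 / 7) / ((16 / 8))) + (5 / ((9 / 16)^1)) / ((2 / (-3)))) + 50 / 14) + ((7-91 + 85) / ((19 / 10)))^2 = 12120 / 17689-19156 * sqrt(102) / 75285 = -1.88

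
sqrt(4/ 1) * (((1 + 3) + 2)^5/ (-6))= -2592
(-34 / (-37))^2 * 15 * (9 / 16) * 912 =8895420 / 1369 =6497.75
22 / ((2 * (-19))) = -11 / 19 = -0.58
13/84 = 0.15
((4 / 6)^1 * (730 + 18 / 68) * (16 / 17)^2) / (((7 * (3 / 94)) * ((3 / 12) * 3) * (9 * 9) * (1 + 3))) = 85355008 / 10744731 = 7.94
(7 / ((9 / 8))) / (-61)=-56 / 549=-0.10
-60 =-60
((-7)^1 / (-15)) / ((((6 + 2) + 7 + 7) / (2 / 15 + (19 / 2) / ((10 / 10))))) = 0.20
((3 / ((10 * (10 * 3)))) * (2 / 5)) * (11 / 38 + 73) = 557 / 1900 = 0.29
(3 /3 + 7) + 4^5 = 1032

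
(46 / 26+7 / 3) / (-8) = -20 / 39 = -0.51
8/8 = 1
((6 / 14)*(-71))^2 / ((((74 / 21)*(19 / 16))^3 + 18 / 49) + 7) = 4390267392 / 382362175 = 11.48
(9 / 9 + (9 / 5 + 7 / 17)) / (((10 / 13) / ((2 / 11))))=3549 / 4675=0.76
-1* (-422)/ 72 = 211/ 36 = 5.86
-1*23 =-23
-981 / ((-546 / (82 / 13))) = 13407 / 1183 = 11.33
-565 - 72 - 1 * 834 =-1471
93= 93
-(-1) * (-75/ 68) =-75/ 68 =-1.10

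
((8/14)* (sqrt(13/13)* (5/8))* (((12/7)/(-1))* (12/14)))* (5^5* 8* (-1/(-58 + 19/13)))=-3900000/16807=-232.05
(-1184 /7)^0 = 1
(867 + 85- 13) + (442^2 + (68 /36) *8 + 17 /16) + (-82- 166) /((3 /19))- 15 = 28041625 /144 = 194733.51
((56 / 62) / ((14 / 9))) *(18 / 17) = 324 / 527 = 0.61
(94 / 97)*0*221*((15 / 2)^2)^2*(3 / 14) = 0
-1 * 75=-75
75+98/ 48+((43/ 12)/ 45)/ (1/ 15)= 5633/ 72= 78.24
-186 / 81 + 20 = 478 / 27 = 17.70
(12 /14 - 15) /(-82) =99 /574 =0.17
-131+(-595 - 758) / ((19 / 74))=-102611 / 19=-5400.58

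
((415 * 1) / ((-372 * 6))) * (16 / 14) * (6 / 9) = -830 / 5859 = -0.14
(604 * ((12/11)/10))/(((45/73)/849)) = 24956072/275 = 90749.35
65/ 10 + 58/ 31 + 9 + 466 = 29969/ 62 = 483.37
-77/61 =-1.26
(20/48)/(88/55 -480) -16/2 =-229657/28704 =-8.00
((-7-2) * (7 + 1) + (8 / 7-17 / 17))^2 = 253009 / 49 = 5163.45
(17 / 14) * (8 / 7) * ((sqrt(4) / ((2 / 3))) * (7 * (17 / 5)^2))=58956 / 175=336.89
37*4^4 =9472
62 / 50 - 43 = -1044 / 25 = -41.76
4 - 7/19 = 69/19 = 3.63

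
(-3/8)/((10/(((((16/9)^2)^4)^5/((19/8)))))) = -730750818665451459101842416358141509827966271488/4680612931454287571675968323202137757365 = -156122890.18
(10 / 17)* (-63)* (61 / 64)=-19215 / 544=-35.32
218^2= 47524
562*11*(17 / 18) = 52547 / 9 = 5838.56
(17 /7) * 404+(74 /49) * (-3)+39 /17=815429 /833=978.91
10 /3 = 3.33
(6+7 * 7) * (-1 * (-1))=55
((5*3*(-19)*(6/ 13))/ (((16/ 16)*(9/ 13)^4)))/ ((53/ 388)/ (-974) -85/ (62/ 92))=4890305990960/ 1077197783427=4.54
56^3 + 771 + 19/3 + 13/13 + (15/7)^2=25930642/147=176398.93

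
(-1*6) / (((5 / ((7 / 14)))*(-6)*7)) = 1 / 70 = 0.01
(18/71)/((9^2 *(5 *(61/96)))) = 64/64965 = 0.00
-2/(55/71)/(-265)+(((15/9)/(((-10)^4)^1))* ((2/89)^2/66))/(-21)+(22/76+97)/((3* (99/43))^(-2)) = 142312693152760325077/30662028595737000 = 4641.33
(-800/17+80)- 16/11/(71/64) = 31.63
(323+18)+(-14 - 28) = 299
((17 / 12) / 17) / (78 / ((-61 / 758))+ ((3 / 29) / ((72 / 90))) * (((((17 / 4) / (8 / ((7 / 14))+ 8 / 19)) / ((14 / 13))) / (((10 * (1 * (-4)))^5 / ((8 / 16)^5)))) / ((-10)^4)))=-5193806643200000000 / 60408909633945600059109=-0.00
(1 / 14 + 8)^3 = 1442897 / 2744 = 525.84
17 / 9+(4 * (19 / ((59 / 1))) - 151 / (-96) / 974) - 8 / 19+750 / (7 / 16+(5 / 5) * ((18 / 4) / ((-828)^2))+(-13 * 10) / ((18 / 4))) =-28597391490527 / 1211591077056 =-23.60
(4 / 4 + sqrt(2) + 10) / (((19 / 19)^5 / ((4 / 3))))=4 * sqrt(2) / 3 + 44 / 3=16.55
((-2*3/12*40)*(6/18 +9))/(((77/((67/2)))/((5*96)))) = -428800/11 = -38981.82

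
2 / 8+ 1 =1.25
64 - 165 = -101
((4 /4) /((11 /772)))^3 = 345679.68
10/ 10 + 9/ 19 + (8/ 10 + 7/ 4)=1529/ 380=4.02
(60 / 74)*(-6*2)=-360 / 37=-9.73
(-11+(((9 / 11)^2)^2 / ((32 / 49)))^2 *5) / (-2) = 1897762549979 / 439006988288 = 4.32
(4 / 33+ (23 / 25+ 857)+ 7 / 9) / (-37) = -2125577 / 91575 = -23.21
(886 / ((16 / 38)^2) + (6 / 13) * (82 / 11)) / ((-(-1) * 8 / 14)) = 160193131 / 18304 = 8751.81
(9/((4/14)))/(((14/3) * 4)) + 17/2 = 163/16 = 10.19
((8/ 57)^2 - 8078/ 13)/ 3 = -26244590/ 126711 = -207.12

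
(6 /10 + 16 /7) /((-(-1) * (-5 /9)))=-909 /175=-5.19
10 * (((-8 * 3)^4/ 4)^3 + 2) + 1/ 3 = 17118912860651581/ 3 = 5706304286883860.33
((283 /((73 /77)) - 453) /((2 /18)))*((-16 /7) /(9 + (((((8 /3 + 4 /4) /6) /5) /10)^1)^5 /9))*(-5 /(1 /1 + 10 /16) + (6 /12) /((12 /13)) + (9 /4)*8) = 1735144767621000000000000 /317732630671069861793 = 5461.02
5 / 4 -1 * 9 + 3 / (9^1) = -89 / 12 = -7.42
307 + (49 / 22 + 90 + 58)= 10059 / 22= 457.23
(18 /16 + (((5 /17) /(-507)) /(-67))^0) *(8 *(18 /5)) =306 /5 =61.20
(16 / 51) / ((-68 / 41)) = -0.19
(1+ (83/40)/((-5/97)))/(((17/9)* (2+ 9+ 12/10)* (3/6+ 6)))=-70659/269620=-0.26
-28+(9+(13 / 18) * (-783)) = -1169 / 2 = -584.50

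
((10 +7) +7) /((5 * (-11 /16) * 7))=-1.00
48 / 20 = 12 / 5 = 2.40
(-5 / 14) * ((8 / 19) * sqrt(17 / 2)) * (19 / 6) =-5 * sqrt(34) / 21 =-1.39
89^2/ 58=7921/ 58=136.57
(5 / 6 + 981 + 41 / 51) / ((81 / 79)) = 7918091 / 8262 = 958.37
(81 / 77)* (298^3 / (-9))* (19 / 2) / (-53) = 2262637116 / 4081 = 554432.03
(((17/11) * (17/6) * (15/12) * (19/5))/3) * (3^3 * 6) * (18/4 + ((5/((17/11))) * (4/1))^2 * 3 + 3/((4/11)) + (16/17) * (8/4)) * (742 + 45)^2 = 63305250253785/176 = 359688921896.51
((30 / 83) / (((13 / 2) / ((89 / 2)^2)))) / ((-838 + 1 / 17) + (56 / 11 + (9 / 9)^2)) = -7406135 / 55948308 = -0.13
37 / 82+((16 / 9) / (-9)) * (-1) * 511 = 673429 / 6642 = 101.39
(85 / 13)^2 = 7225 / 169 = 42.75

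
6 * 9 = 54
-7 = -7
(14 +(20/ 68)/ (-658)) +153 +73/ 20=19088859/ 111860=170.65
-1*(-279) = 279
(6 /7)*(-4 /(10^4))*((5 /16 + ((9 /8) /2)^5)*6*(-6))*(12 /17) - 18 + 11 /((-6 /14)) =-182422414979 /4177920000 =-43.66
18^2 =324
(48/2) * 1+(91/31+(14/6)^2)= 9034/279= 32.38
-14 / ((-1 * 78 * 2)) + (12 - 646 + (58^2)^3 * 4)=11877432024283 / 78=152274769542.09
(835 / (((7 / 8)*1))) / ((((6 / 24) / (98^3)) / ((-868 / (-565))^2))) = 541359904526336 / 63845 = 8479284274.83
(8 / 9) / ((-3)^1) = -8 / 27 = -0.30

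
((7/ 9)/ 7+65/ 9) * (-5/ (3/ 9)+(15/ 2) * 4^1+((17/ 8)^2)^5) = 22353100305899/ 1610612736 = 13878.63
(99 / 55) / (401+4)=1 / 225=0.00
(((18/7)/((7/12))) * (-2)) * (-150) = 1322.45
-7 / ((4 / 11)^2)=-847 / 16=-52.94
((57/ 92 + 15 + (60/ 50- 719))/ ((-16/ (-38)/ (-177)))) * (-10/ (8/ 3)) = -3258777267/ 2944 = -1106921.63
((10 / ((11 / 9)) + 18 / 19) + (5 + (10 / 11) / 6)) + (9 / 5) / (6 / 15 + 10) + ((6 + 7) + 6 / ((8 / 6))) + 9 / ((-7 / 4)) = 556273 / 20748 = 26.81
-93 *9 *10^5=-83700000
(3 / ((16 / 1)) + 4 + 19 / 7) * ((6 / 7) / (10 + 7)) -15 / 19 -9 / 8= -99171 / 63308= -1.57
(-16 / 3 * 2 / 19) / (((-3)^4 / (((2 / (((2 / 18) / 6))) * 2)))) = -256 / 171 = -1.50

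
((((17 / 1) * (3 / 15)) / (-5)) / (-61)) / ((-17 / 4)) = -4 / 1525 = -0.00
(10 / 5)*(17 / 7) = 34 / 7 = 4.86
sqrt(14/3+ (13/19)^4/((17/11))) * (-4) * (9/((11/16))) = -192 * sqrt(1629904461)/67507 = -114.82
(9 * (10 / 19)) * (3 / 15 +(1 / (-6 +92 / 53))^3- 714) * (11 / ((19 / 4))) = -4078635613371 / 520885817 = -7830.19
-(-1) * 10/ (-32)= -5/ 16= -0.31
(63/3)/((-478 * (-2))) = 21/956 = 0.02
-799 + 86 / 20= -7947 / 10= -794.70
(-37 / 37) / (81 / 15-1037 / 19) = 95 / 4672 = 0.02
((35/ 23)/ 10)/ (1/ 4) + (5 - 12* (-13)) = 3717/ 23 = 161.61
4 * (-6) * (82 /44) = -492 /11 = -44.73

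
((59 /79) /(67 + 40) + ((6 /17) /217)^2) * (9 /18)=803218847 /230069037226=0.00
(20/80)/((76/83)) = 83/304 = 0.27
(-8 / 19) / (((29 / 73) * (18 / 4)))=-1168 / 4959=-0.24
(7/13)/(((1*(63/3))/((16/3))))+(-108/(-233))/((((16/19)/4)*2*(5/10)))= 63749/27261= 2.34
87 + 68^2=4711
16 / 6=8 / 3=2.67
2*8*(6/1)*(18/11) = 157.09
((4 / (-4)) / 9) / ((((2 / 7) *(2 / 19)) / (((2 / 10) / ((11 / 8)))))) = -266 / 495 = -0.54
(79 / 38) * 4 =158 / 19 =8.32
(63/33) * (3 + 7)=210/11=19.09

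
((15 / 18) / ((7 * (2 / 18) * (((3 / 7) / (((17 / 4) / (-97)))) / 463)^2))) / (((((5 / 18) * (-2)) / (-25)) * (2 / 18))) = 292726228725 / 301088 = 972228.15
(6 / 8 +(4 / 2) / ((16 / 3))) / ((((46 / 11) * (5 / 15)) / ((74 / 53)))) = 10989 / 9752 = 1.13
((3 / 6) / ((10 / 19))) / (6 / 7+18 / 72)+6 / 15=39 / 31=1.26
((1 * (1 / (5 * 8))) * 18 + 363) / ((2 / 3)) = 21807 / 40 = 545.18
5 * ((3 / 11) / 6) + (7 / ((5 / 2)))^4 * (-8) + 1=-6744341 / 13750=-490.50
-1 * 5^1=-5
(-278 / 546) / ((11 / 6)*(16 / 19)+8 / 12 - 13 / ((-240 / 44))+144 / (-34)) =-897940 / 632359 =-1.42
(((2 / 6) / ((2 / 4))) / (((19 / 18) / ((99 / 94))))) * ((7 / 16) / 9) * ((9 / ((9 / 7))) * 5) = 8085 / 7144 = 1.13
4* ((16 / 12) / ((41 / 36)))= 192 / 41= 4.68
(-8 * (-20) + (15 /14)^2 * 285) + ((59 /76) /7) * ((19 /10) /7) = 954909 /1960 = 487.20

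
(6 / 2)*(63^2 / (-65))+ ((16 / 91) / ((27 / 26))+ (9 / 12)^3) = -143562257 / 786240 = -182.59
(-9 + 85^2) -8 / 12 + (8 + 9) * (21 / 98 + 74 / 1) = 356033 / 42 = 8476.98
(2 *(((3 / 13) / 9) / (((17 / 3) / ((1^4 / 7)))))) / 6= 1 / 4641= 0.00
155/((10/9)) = 279/2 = 139.50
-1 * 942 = -942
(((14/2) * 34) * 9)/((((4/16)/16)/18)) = 2467584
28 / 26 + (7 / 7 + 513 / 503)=20250 / 6539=3.10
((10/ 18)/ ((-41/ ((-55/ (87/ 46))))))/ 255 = 2530/ 1637253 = 0.00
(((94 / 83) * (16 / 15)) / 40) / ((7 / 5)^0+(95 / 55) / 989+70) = 511313 / 1202091075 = 0.00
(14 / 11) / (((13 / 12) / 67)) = 11256 / 143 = 78.71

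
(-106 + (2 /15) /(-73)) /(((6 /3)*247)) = -58036 /270465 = -0.21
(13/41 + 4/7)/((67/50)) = 12750/19229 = 0.66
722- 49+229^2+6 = 53120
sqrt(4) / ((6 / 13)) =13 / 3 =4.33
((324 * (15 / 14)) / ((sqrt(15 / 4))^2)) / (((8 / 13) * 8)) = 1053 / 56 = 18.80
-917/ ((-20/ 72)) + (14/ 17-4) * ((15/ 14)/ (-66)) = 43213383/ 13090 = 3301.25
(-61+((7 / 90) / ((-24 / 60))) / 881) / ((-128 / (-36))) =-1934683 / 112768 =-17.16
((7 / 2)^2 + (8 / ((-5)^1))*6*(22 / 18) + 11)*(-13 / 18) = -8983 / 1080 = -8.32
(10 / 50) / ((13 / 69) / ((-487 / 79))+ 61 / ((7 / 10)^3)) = 11525829 / 10247153695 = 0.00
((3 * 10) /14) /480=1 /224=0.00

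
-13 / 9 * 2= -26 / 9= -2.89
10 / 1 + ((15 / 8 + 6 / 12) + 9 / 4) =117 / 8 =14.62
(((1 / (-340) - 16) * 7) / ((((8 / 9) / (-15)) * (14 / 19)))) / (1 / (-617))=-1722190761 / 1088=-1582895.92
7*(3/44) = 21/44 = 0.48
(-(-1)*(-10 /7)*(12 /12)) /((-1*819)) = 10 /5733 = 0.00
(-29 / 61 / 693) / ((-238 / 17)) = 29 / 591822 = 0.00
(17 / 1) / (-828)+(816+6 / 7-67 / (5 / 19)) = 562.24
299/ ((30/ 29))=289.03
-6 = -6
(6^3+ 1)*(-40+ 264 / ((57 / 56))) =904456 / 19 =47602.95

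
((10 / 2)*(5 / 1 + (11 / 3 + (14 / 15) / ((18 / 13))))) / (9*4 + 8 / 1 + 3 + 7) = 1261 / 1458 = 0.86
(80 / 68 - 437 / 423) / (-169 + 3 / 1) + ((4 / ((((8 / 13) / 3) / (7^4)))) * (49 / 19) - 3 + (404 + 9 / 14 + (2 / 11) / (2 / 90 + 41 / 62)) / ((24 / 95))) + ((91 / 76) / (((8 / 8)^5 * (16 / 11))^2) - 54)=208524993474765361865 / 1705149087409152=122291.36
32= 32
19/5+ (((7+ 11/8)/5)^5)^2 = 1862683692551761449/10485760000000000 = 177.64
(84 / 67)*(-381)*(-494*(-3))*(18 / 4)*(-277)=59121405252 / 67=882409033.61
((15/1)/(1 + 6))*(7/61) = 15/61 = 0.25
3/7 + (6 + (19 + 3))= 199/7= 28.43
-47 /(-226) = 47 /226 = 0.21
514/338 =257/169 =1.52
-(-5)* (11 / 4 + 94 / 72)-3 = 311 / 18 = 17.28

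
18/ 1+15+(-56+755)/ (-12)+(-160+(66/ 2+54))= -393/ 4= -98.25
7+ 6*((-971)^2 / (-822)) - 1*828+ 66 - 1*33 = -1050797 / 137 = -7670.05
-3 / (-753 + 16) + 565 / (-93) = -416126 / 68541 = -6.07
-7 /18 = -0.39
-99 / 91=-1.09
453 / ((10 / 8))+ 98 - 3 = 457.40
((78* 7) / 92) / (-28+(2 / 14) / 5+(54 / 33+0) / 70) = -21021 / 98992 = -0.21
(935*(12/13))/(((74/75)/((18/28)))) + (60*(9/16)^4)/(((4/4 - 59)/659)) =1580852830005/3199565824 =494.08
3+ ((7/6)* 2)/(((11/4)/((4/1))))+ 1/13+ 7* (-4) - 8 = -12668/429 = -29.53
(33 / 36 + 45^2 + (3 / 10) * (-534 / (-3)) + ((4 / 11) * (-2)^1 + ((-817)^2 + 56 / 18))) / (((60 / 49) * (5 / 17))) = 1104349739171 / 594000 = 1859174.65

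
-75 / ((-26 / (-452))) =-16950 / 13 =-1303.85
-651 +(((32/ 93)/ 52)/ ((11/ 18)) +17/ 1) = -2810474/ 4433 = -633.99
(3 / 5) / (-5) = -3 / 25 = -0.12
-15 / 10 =-3 / 2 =-1.50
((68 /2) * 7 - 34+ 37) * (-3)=-723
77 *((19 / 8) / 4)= 1463 / 32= 45.72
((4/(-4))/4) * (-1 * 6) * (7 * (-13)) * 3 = -819/2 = -409.50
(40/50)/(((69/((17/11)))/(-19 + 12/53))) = -13532/40227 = -0.34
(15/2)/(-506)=-15/1012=-0.01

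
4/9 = 0.44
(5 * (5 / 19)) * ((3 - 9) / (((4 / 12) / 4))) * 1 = -1800 / 19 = -94.74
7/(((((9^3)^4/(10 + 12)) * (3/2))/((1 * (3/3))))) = 308/847288609443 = 0.00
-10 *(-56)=560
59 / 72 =0.82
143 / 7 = 20.43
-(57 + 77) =-134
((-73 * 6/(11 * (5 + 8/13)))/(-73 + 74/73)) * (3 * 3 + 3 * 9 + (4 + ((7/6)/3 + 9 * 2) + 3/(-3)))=5.65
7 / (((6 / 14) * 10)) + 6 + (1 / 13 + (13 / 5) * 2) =1007 / 78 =12.91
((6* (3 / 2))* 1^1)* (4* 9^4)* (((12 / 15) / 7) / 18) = 52488 / 35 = 1499.66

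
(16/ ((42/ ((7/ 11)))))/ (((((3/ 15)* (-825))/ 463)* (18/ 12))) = -0.45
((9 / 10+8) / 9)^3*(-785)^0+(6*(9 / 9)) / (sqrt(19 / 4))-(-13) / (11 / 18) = 12*sqrt(19) / 19+178340659 / 8019000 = 24.99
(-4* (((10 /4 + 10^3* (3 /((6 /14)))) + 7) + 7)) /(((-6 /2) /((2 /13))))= 56132 /39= 1439.28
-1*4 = -4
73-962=-889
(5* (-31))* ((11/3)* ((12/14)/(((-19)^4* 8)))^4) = -46035/177292245497819756442132736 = -0.00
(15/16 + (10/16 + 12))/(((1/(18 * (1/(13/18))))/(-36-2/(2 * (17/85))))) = -720657/52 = -13858.79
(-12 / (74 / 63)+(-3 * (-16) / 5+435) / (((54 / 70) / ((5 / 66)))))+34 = 494105 / 7326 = 67.45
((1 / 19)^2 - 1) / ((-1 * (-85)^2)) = 72 / 521645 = 0.00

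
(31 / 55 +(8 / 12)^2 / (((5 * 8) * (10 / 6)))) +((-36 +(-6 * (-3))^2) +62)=578441 / 1650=350.57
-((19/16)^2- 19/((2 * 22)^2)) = -43377/30976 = -1.40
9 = 9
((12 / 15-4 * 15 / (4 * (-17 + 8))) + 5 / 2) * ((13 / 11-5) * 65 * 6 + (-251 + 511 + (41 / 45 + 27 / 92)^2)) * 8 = -34486619201009 / 707008500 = -48778.22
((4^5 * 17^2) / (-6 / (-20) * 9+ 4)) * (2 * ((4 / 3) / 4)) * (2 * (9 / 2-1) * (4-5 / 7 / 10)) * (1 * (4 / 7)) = 651059200 / 1407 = 462728.64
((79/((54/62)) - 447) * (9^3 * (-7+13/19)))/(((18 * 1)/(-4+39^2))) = 138254589.47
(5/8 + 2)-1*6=-27/8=-3.38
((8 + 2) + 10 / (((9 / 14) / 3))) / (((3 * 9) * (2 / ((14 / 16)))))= 595 / 648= 0.92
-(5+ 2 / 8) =-21 / 4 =-5.25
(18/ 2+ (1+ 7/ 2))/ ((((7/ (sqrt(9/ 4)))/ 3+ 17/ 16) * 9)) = 216/ 377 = 0.57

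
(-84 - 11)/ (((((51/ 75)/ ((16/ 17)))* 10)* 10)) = -380/ 289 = -1.31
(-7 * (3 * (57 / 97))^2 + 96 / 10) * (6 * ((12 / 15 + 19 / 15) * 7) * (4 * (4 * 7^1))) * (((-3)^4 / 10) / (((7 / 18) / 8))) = -23156539386624 / 1176125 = -19688842.08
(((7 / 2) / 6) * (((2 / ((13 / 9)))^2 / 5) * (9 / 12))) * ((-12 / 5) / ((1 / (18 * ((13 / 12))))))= -5103 / 650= -7.85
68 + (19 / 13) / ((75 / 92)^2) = 5133316 / 73125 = 70.20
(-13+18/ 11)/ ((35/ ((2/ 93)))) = -50/ 7161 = -0.01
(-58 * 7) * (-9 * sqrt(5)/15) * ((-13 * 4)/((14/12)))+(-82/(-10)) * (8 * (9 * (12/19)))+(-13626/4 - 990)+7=-54288 * sqrt(5)/5 - 763157/190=-28294.95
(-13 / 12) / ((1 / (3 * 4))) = -13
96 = 96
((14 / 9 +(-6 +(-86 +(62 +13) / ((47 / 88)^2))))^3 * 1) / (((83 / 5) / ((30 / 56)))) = 252005830815212607650 / 1521841957794207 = 165592.64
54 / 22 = 27 / 11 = 2.45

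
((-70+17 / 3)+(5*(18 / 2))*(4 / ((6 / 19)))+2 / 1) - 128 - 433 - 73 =-379 / 3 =-126.33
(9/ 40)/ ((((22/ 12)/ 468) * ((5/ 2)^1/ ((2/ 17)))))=12636/ 4675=2.70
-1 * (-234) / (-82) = -117 / 41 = -2.85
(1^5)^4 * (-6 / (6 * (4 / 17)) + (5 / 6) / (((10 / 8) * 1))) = -43 / 12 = -3.58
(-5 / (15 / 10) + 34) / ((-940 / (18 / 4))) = -69 / 470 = -0.15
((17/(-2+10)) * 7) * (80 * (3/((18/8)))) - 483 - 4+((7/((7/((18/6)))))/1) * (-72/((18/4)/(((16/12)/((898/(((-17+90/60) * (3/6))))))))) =1481995/1347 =1100.22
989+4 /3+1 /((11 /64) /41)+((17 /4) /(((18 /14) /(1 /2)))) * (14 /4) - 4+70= 2060251 /1584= 1300.66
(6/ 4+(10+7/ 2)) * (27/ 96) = 135/ 32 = 4.22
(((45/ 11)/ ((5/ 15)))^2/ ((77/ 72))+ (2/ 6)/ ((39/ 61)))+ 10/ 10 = 155185826/ 1090089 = 142.36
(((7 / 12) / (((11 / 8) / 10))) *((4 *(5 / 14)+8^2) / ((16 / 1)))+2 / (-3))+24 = 895 / 22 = 40.68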